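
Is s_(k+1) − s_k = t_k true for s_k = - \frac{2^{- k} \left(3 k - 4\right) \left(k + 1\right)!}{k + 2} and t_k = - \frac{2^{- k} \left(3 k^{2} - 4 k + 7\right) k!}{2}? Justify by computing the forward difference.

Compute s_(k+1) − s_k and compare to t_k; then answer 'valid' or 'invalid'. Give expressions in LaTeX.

Invalid: residual \frac{2^{- k} \left(3 k^{3} + 2 k^{2} - 7 k + 22\right) k!}{2 \left(k + 2\right) \left(k + 3\right)} ≠ 0.

s_(k+1) = -(3*k - 1)*factorial(k + 2)/(2*2**k*(k + 3))
s_(k+1) − s_k = -(3*k**3 + 5*k**2 - 2*k + 20)*factorial(k + 1)/(2*2**k*(k + 2)*(k + 3))
(s_(k+1) − s_k) − t_k = (3*k**3 + 2*k**2 - 7*k + 22)*factorial(k)/(2*2**k*(k + 2)*(k + 3))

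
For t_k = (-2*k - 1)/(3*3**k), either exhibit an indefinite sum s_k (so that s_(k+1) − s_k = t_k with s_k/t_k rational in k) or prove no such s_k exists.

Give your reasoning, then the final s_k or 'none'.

s_k = (k + 1)/3**k

t_(k+1)/t_k = (2*k + 3)/(3*(2*k + 1)).
Gosper form: A/B · C(k+1)/C(k) with A=1/3, B=1, C=k + 1/2.
Key eq: (1/3)·f(k+1) = (1)·f(k) + (k + 1/2).
deg f ≤ 1 (via 0,0,1).
Coefficient equations give f(k) = -3*(k + 1)/2.
R(k) = B(k−1)·f(k)/C(k) = -3*(k + 1)/(2*k + 1); s_k = R·t_k = (k + 1)/3**k.
Check: Δs_k = (-2*k - 1)/(3*3**k). ✓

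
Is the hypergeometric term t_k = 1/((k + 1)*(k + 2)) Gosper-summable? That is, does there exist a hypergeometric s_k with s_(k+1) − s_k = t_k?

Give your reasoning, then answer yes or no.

Yes. s_k = k/(k + 1).

Compute t_(k+1)/t_k: get (k + 1)/(k + 3).
A = k + 1, B = k + 3, C = 1.
Set up (k + 1)·f(k+1) − (k + 2)·f(k) − (1) = 0.
d = 1 from the (1,1,0) case.
Match coefficients ⇒ f(k) = k.
Get s_k = R·t_k = k/(k + 1) with R(k) = B(k−1)f(k)/C(k) = k*(k + 2).
Check: Δs_k = 1/(k**2 + 3*k + 2). ✓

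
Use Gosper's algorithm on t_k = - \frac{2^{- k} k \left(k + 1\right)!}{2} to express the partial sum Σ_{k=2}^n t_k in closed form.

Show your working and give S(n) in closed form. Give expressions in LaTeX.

S(n) = \frac{3}{2} - \frac{2^{- n} \left(n + 2\right)!}{2}

Compute t_(k+1)/t_k: get (k + 1)*(k + 2)/(2*k).
A = k/2 + 1, B = 1, C = k.
Solve (k/2 + 1)·f(k+1) − (1)·f(k) = k.
Bound: deg f ≤ 0.
Match coefficients ⇒ f(k) = 2.
R(k) = B(k−1)·f(k)/C(k) = 2/k; s_k = R·t_k = -factorial(k + 1)/2**k.
Check: Δs_k = -k*factorial(k + 1)/(2*2**k). ✓
s_(n+1) = -2**(-n - 1)*factorial(n + 2) and s_(2) = -3/2, so S(n) = 3/2 - factorial(n + 2)/(2*2**n).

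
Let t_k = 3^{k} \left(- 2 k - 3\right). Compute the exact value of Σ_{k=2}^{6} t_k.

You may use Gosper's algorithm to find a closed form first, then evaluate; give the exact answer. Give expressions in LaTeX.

Σ = -15291

The ratio is 3*(2*k + 5)/(2*k + 3).
Gosper form: A/B · C(k+1)/C(k) with A=3, B=1, C=k + 3/2.
Set up (3)·f(k+1) − (1)·f(k) − (k + 3/2) = 0.
Degrees (0,0,1) ⇒ d ≤ 1.
Coefficient equations give f(k) = k/2.
Certificate R = B(k−1)f/C = k/(2*k + 3) gives s_k = -3**k*k.
Check: Δs_k = 3**k*(-2*k - 3). ✓
Sum = s_(7) − s_(2); s_(7) = -15309, s_(2) = -18 ⇒ -15291.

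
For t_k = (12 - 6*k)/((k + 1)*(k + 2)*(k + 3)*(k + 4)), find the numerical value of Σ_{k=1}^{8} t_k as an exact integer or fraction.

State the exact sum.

Σ = 1/55

The ratio is (k - 1)*(k + 1)/((k - 2)*(k + 5)).
Normal form (A,B,C) = (k + 1, k + 5, k - 2).
Set up (k + 1)·f(k+1) − (k + 4)·f(k) − (k - 2) = 0.
d = 3 from the (1,1,1) case.
Match coefficients ⇒ f(k) = -k*(k**2 + 6*k + 17)/12.
Certificate R = B(k−1)f/C = -k*(k + 4)*(k**2 + 6*k + 17)/(12*(k - 2)) gives s_k = k*(k**2 + 6*k + 17)/(2*(k + 1)*(k + 2)*(k + 3)).
Verify: 6*(2 - k)/(k**4 + 10*k**3 + 35*k**2 + 50*k + 24) matches t_k.
Σ_(k=1)^(8) t_k = s_(9) − s_(1) = 57/110 − (1/2) = 1/55.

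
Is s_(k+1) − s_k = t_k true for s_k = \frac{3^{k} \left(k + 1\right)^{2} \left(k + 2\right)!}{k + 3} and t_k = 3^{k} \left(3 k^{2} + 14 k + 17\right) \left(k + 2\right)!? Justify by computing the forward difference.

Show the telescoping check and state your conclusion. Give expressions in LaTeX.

Invalid: residual - \frac{2 \cdot 3^{k} \left(3 k^{3} + 23 k^{2} + 58 k + 50\right) \left(k + 2\right)!}{\left(k + 3\right) \left(k + 4\right)} ≠ 0.

s_(k+1) = 3**(k + 1)*(k + 2)**2*factorial(k + 3)/(k + 4)
s_(k+1) − s_k = 3**k*(3*k**4 + 29*k**3 + 105*k**2 + 171*k + 104)*factorial(k + 2)/((k + 3)*(k + 4))
(s_(k+1) − s_k) − t_k = -2*3**k*(3*k**3 + 23*k**2 + 58*k + 50)*factorial(k + 2)/((k + 3)*(k + 4))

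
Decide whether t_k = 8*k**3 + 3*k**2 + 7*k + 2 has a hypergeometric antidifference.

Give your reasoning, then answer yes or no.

The ratio is (8*k**3 + 27*k**2 + 37*k + 20)/(8*k**3 + 3*k**2 + 7*k + 2).
So A=1 and B=1, with C=k**3 + 3*k**2/8 + 7*k/8 + 1/4.
Need (1)·f(k+1) − (1)·f(k) = k**3 + 3*k**2/8 + 7*k/8 + 1/4.
Degrees (0,0,3) ⇒ d ≤ 4.
Coefficient equations give f(k) = k*(2*k**3 - 3*k**2 + 4*k - 1)/8.
Get s_k = R·t_k = k*(2*k**3 - 3*k**2 + 4*k - 1) with R(k) = B(k−1)f(k)/C(k) = k*(2*k**3 - 3*k**2 + 4*k - 1)/(8*k**3 + 3*k**2 + 7*k + 2).
Verify: 8*k**3 + 3*k**2 + 7*k + 2 matches t_k.

Yes. s_k = k*(2*k**3 - 3*k**2 + 4*k - 1).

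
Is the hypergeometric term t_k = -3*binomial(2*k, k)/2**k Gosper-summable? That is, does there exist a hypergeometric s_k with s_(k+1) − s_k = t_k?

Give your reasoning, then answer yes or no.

No — t_k has no hypergeometric antidifference.

The ratio is (2*k + 1)/(k + 1).
Factor: A=2*k + 1; B=k + 1; C=1.
Set up (2*k + 1)·f(k+1) − (k)·f(k) − (1) = 0.
Bound: deg f ≤ -1.
Bound -1 < 0, so the key equation has no polynomial solution.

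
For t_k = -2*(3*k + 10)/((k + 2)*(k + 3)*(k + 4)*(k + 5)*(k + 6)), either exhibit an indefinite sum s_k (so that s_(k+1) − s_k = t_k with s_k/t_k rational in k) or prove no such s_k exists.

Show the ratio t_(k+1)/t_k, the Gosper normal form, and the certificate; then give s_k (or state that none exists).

r(k) = (k + 2)*(3*k + 13)/((k + 7)*(3*k + 10)) after simplifying.
A = k + 2, B = k + 7, C = k + 10/3.
Key eq: (k + 2)·f(k+1) = (k + 6)·f(k) + (k + 10/3).
Degrees (1,1,1) ⇒ d ≤ 4.
Solve for f: f(k) = k*(k + 3)*(k**2 + 11*k + 38)/120 (degree 4 ≤ 4).
Then R = B(k−1)f/C = k*(k + 3)*(k + 6)*(k**2 + 11*k + 38)/(40*(3*k + 10)), so s_k = R(k)·t_k = k*(-k**2 - 11*k - 38)/(20*(k**3 + 11*k**2 + 38*k + 40)).
Verify: 2*(-3*k - 10)/(k**5 + 20*k**4 + 155*k**3 + 580*k**2 + 1044*k + 720) matches t_k.

s_k = k*(-k**2 - 11*k - 38)/(20*(k**3 + 11*k**2 + 38*k + 40))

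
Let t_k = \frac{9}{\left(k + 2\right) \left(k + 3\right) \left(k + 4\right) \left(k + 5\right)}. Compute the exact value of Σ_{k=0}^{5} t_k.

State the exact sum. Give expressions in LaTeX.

The ratio is (k + 2)/(k + 6).
Normal form (A,B,C) = (k + 2, k + 6, 1).
Key eq: (k + 2)·f(k+1) = (k + 5)·f(k) + (1).
Bound: deg f ≤ 3.
Solving with deg f ≤ 3: f(k) = k*(k**2 + 9*k + 26)/72.
Then R = B(k−1)f/C = k*(k + 5)*(k**2 + 9*k + 26)/72, so s_k = R(k)·t_k = k*(k**2 + 9*k + 26)/(8*(k + 2)*(k + 3)*(k + 4)).
s_(k+1) − s_k = 9/(k**4 + 14*k**3 + 71*k**2 + 154*k + 120) = t_k.
Telescoping: Σ = s_(6) − s_(0) = 29/240 − (0) = 29/240.

Σ = 29/240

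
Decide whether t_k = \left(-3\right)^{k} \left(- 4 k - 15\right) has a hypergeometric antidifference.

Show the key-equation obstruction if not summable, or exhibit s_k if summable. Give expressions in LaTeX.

Yes. s_k = \left(-3\right)^{k} \left(k + 3\right).

Ratio r(k) = 3*(-4*k - 19)/(4*k + 15).
Normal form (A,B,C) = (-3, 1, k + 15/4).
f must satisfy (-3)·f(k+1) − (1)·f(k) = k + 15/4.
d = 1 from the (0,0,1) case.
Match coefficients ⇒ f(k) = -(k + 3)/4.
Certificate R = B(k−1)f/C = -(k + 3)/(4*k + 15) gives s_k = (-3)**k*(k + 3).
Verify: (-3)**k*(-4*k - 15) matches t_k.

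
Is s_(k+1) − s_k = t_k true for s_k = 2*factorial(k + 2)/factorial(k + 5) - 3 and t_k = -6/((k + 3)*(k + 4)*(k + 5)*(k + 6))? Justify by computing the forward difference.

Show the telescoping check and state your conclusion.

Valid: the claim telescopes to t_k.

s_(k+1) = 2*factorial(k + 3)/factorial(k + 6) - 3
s_(k+1) − s_k = -6/((k + 3)*(k + 4)*(k + 5)*(k + 6))
(s_(k+1) − s_k) − t_k = 0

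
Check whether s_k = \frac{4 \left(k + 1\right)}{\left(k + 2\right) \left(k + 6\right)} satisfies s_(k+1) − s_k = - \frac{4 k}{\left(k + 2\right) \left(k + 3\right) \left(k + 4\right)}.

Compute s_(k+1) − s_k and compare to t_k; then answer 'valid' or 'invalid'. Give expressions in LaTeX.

s_(k+1) = 4*(k + 2)/((k + 3)*(k + 7))
s_(k+1) − s_k = 4*(-k**2 - 3*k + 3)/(k**4 + 18*k**3 + 113*k**2 + 288*k + 252)
(s_(k+1) − s_k) − t_k = 12*(2*k**2 + 11*k + 4)/(k**5 + 22*k**4 + 185*k**3 + 740*k**2 + 1404*k + 1008)

Invalid: residual \frac{12 \left(2 k^{2} + 11 k + 4\right)}{k^{5} + 22 k^{4} + 185 k^{3} + 740 k^{2} + 1404 k + 1008} ≠ 0.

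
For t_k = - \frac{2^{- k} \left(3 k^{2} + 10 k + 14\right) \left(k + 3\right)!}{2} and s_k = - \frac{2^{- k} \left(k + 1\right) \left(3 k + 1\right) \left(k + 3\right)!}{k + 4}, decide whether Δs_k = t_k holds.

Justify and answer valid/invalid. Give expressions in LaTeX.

Invalid: residual \frac{3 \cdot 2^{- k} \left(3 k^{3} + 22 k^{2} + 48 k + 54\right) \left(k + 3\right)!}{2 \left(k + 4\right) \left(k + 5\right)} ≠ 0.

s_(k+1) = -(k + 2)*(3*k + 4)*factorial(k + 4)/(2*2**k*(k + 5))
s_(k+1) − s_k = -(3*k**4 + 28*k**3 + 98*k**2 + 182*k + 118)*factorial(k + 3)/(2*2**k*(k + 4)*(k + 5))
(s_(k+1) − s_k) − t_k = 3*(3*k**3 + 22*k**2 + 48*k + 54)*factorial(k + 3)/(2*2**k*(k + 4)*(k + 5))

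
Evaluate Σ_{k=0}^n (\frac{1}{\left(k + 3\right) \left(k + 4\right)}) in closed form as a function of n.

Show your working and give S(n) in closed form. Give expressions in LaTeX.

The ratio is (k + 3)/(k + 5).
So A=k + 3 and B=k + 5, with C=1.
f must satisfy (k + 3)·f(k+1) − (k + 4)·f(k) = 1.
Bound: deg f ≤ 1.
Solve for f: f(k) = k/3 (degree 1 ≤ 1).
Then R = B(k−1)f/C = k*(k + 4)/3, so s_k = R(k)·t_k = k/(3*(k + 3)).
Δs = 1/(k**2 + 7*k + 12), as required.
Σ_(k=0)^n t_k = s_(n+1) − s_(0) = ((n + 1)/(3*(n + 4))) − (0), i.e. (n + 1)/(3*(n + 4)).

S(n) = \frac{n + 1}{3 \left(n + 4\right)}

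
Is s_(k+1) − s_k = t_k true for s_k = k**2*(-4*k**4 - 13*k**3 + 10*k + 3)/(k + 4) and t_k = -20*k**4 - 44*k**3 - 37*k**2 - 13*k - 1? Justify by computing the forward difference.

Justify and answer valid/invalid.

Invalid: residual (16*k**5 + 123*k**4 + 216*k**3 + 162*k**2 + 53*k + 4)/(k**2 + 9*k + 20) ≠ 0.

s_(k+1) = (k + 1)**2*(10*k - 4*(k + 1)**4 - 13*(k + 1)**3 + 13)/(k + 5)
s_(k+1) − s_k = 2*(-10*k**6 - 104*k**5 - 355*k**4 - 505*k**3 - 348*k**2 - 108*k - 8)/(k**2 + 9*k + 20)
(s_(k+1) − s_k) − t_k = (16*k**5 + 123*k**4 + 216*k**3 + 162*k**2 + 53*k + 4)/(k**2 + 9*k + 20)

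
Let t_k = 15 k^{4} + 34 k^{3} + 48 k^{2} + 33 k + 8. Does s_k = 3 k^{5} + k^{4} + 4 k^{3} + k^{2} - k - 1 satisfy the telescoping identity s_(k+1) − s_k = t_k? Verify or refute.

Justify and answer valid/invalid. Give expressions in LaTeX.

Valid — Δs_k = t_k.

s_(k+1) = 3*k**5 + 16*k**4 + 38*k**3 + 49*k**2 + 32*k + 7
s_(k+1) − s_k = 15*k**4 + 34*k**3 + 48*k**2 + 33*k + 8
(s_(k+1) − s_k) − t_k = 0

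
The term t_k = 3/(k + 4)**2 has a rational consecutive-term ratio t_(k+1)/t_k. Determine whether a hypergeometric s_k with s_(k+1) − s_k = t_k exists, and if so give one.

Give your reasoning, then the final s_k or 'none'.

none (Gosper's algorithm certifies no s_k)

Ratio r(k) = (k + 4)**2/(k + 5)**2.
So A=k**2 + 8*k + 16 and B=k**2 + 10*k + 25, with C=1.
Set up (k**2 + 8*k + 16)·f(k+1) − (k**2 + 8*k + 16)·f(k) − (1) = 0.
deg f ≤ 0 (via 2,2,0).
f = c0 ⇒ A·f(k+1) − B(k−1)·f(k) − C = -1. The system {-1 = 0} is inconsistent; no antidifference.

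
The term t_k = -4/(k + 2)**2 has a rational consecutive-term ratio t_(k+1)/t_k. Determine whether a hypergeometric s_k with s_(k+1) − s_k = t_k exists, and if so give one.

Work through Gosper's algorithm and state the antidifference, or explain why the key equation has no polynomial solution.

none — t_k is not Gosper-summable

The ratio is (k + 2)**2/(k + 3)**2.
So A=k**2 + 4*k + 4 and B=k**2 + 6*k + 9, with C=1.
Need (k**2 + 4*k + 4)·f(k+1) − (k**2 + 4*k + 4)·f(k) = 1.
d = 0 from the (2,2,0) case.
Generic f = c0 gives residual -1; -1 = 0 cannot hold, so t_k is not Gosper-summable.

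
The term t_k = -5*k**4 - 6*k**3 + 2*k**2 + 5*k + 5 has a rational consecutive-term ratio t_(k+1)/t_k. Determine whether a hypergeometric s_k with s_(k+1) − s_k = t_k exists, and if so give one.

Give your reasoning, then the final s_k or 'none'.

s_k = k*(-k**4 + k**3 + 2*k**2 + 3)

Step 1: r(k) = (5*k**4 + 26*k**3 + 46*k**2 + 29*k - 1)/(5*k**4 + 6*k**3 - 2*k**2 - 5*k - 5).
Gosper form: A/B · C(k+1)/C(k) with A=1, B=1, C=k**4 + 6*k**3/5 - 2*k**2/5 - k - 1.
Solve (1)·f(k+1) − (1)·f(k) = k**4 + 6*k**3/5 - 2*k**2/5 - k - 1.
Bound: deg f ≤ 5.
A polynomial solution: f(k) = k*(k**4 - k**3 - 2*k**2 - 3)/5.
So s_k = (B(k−1)f/C)·t_k = (k*(k**4 - k**3 - 2*k**2 - 3)/(5*k**4 + 6*k**3 - 2*k**2 - 5*k - 5))·t_k = k*(-k**4 + k**3 + 2*k**2 + 3).
s_(k+1) − s_k = -5*k**4 - 6*k**3 + 2*k**2 + 5*k + 5 = t_k.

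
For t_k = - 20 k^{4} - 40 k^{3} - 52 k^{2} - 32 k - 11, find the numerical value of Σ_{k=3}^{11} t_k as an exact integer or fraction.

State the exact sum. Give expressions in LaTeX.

Σ = -1001187

The ratio is (20*k**4 + 120*k**3 + 292*k**2 + 336*k + 155)/(20*k**4 + 40*k**3 + 52*k**2 + 32*k + 11).
Normal form (A,B,C) = (1, 1, k**4 + 2*k**3 + 13*k**2/5 + 8*k/5 + 11/20).
Key eq: (1)·f(k+1) = (1)·f(k) + (k**4 + 2*k**3 + 13*k**2/5 + 8*k/5 + 11/20).
deg f ≤ 5 (via 0,0,4).
Match coefficients ⇒ f(k) = k*(4*k**4 + 4*k**2 + 3)/20.
Then R = B(k−1)f/C = k*(4*k**4 + 4*k**2 + 3)/((2*k**2 + 2*k + 1)*(10*k**2 + 10*k + 11)), so s_k = R(k)·t_k = k*(-4*k**4 - 4*k**2 - 3).
Verify: -20*k**4 - 40*k**3 - 52*k**2 - 32*k - 11 matches t_k.
Telescoping: Σ = s_(12) − s_(3) = -1002276 − (-1089) = -1001187.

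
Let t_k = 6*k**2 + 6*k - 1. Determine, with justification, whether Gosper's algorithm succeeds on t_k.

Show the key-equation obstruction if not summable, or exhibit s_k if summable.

r(k) = (6*k**2 + 18*k + 11)/(6*k**2 + 6*k - 1) after simplifying.
Factor: A=1; B=1; C=k**2 + k - 1/6.
Need (1)·f(k+1) − (1)·f(k) = k**2 + k - 1/6.
Degrees (0,0,2) ⇒ d ≤ 3.
Solving with deg f ≤ 3: f(k) = k*(2*k**2 - 3)/6.
So s_k = (B(k−1)f/C)·t_k = (k*(2*k**2 - 3)/(6*k**2 + 6*k - 1))·t_k = k*(2*k**2 - 3).
s_(k+1) − s_k = 6*k**2 + 6*k - 1 = t_k.

Yes. s_k = k*(2*k**2 - 3).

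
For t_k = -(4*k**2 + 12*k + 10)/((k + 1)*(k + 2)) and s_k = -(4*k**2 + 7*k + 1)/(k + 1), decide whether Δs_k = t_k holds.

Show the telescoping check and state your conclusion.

s_(k+1) = (-4*k**2 - 15*k - 12)/(k + 2)
s_(k+1) − s_k = 2*(-2*k**2 - 6*k - 5)/(k**2 + 3*k + 2)
(s_(k+1) − s_k) − t_k = 0

valid; difference matches t_k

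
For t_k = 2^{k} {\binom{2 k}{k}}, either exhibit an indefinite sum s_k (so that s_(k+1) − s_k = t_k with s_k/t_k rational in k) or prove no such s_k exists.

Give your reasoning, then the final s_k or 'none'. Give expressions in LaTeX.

not Gosper-summable; s_k does not exist

The ratio is 4*(2*k + 1)/(k + 1).
Factor: A=8*k + 4; B=k + 1; C=1.
Set up (8*k + 4)·f(k+1) − (k)·f(k) − (1) = 0.
From deg A=1, deg B=1, deg C=0: d=-1.
Negative degree bound (-1): no f exists, t_k not Gosper-summable.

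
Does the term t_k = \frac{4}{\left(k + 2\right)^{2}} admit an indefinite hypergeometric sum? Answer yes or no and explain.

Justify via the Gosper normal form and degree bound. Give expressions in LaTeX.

No — the linear system for f has no solution.

Compute t_(k+1)/t_k: get (k + 2)**2/(k + 3)**2.
Take A(k)=k**2 + 4*k + 4, B(k)=k**2 + 6*k + 9, C(k)=1.
Set up (k**2 + 4*k + 4)·f(k+1) − (k**2 + 4*k + 4)·f(k) − (1) = 0.
d = 0 from the (2,2,0) case.
Put f(k) = c0: A·f(k+1) − B(k−1)·f(k) − C = -1; need -1 = 0 — inconsistent ⇒ no f, not summable.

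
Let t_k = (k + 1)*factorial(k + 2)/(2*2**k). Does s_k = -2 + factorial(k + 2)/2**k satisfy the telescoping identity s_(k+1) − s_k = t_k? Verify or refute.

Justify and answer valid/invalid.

Valid — Δs_k = t_k.

s_(k+1) = 2**(-k - 1)*factorial(k + 3) - 2
s_(k+1) − s_k = (k + 1)*factorial(k + 2)/(2*2**k)
(s_(k+1) − s_k) − t_k = 0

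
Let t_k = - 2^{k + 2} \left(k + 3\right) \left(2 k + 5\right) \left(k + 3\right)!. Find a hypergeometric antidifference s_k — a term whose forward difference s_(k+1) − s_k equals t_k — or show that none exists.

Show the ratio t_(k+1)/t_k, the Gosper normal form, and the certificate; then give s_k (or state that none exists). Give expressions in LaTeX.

s_k = - 2^{k + 2} \left(k + 1\right) \left(k + 3\right)!

Compute t_(k+1)/t_k: get (k + 4)**2*(4*k + 14)/((k + 3)*(2*k + 5)).
Factor: A=2*k + 8; B=1; C=k**2 + 11*k/2 + 15/2.
f must satisfy (2*k + 8)·f(k+1) − (1)·f(k) = k**2 + 11*k/2 + 15/2.
Bound: deg f ≤ 1.
Coefficient equations give f(k) = (k + 1)/2.
R(k) = B(k−1)·f(k)/C(k) = (k + 1)/((k + 3)*(2*k + 5)); s_k = R·t_k = -2**(k + 2)*(k + 1)*factorial(k + 3).
s_(k+1) − s_k = -2**(k + 2)*(k + 3)*(2*k + 5)*factorial(k + 3) = t_k.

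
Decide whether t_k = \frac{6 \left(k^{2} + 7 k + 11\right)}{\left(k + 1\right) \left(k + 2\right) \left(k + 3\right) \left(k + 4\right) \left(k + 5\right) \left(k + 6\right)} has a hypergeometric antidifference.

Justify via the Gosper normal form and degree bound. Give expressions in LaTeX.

The ratio is (k + 1)*(7*k + (k + 1)**2 + 18)/((k + 7)*(k**2 + 7*k + 11)).
Take A(k)=k + 1, B(k)=k + 7, C(k)=k**2 + 7*k + 11.
f must satisfy (k + 1)·f(k+1) − (k + 6)·f(k) = k**2 + 7*k + 11.
d = 5 from the (1,1,2) case.
Solve for f: f(k) = k*(k + 2)*(k + 4)*(k**2 + 9*k + 23)/45 (degree 5 ≤ 5).
Certificate R = B(k−1)f/C = k*(k + 2)*(k + 4)*(k + 6)*(k**2 + 9*k + 23)/(45*(k**2 + 7*k + 11)) gives s_k = 2*k*(k**2 + 9*k + 23)/(15*(k**3 + 9*k**2 + 23*k + 15)).
Verify: 6*(k**2 + 7*k + 11)/(k**6 + 21*k**5 + 175*k**4 + 735*k**3 + 1624*k**2 + 1764*k + 720) matches t_k.

Yes. s_k = \frac{2 k \left(k^{2} + 9 k + 23\right)}{15 \left(k^{3} + 9 k^{2} + 23 k + 15\right)}.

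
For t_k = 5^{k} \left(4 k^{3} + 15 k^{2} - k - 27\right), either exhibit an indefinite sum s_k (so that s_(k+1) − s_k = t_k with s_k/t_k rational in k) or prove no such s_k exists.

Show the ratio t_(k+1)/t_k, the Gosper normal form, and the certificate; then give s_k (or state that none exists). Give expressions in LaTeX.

s_k = 5^{k} \left(k^{3} - 4 k - 3\right)

Step 1: r(k) = 5*(4*k**3 + 27*k**2 + 41*k - 9)/(4*k**3 + 15*k**2 - k - 27).
So A=5 and B=1, with C=k**3 + 15*k**2/4 - k/4 - 27/4.
Set up (5)·f(k+1) − (1)·f(k) − (k**3 + 15*k**2/4 - k/4 - 27/4) = 0.
Degrees (0,0,3) ⇒ d ≤ 3.
A polynomial solution: f(k) = (k + 1)*(k**2 - k - 3)/4.
Certificate R = B(k−1)f/C = (k + 1)*(k**2 - k - 3)/(4*k**3 + 15*k**2 - k - 27) gives s_k = 5**k*(k**3 - 4*k - 3).
Verify: 5**k*(4*k**3 + 15*k**2 - k - 27) matches t_k.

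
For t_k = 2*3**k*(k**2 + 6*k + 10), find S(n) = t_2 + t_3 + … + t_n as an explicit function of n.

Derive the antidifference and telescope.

S(n) = 3*3**n*n**2 + 15*3**n*n + 24*3**n - 126

The ratio is 3*(k**2 + 8*k + 17)/(k**2 + 6*k + 10).
Factor: A=3; B=1; C=k**2 + 6*k + 10.
Set up (3)·f(k+1) − (1)·f(k) − (k**2 + 6*k + 10) = 0.
From deg A=0, deg B=0, deg C=2: d=2.
A polynomial solution: f(k) = (k**2 + 3*k + 4)/2.
Get s_k = R·t_k = 3**k*(k**2 + 3*k + 4) with R(k) = B(k−1)f(k)/C(k) = (k**2 + 3*k + 4)/(2*(k**2 + 6*k + 10)).
Check: Δs_k = 2*3**k*(k**2 + 6*k + 10). ✓
s_(n+1) = 3**(n + 1)*(n**2 + 5*n + 8) and s_(2) = 126, so S(n) = 3*3**n*n**2 + 15*3**n*n + 24*3**n - 126.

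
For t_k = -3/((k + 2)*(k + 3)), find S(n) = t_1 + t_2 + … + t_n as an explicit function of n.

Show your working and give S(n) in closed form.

t_(k+1)/t_k = (k + 2)/(k + 4).
Normal form (A,B,C) = (k + 2, k + 4, 1).
f must satisfy (k + 2)·f(k+1) − (k + 3)·f(k) = 1.
d = 1 from the (1,1,0) case.
A polynomial solution: f(k) = k/2.
Certificate R = B(k−1)f/C = k*(k + 3)/2 gives s_k = -3*k/(2*k + 4).
s_(k+1) − s_k = -3/(k**2 + 5*k + 6) = t_k.
Telescope: S(n) = s_(n+1) − s_(1) = 3*(-n - 1)/(2*(n + 3)) − (-1/2) = -n/(n + 3).

S(n) = -n/(n + 3)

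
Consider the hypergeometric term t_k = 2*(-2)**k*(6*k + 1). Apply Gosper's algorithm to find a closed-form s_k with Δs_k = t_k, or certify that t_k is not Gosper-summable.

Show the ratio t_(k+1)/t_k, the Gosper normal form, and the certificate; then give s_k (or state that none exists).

s_k = (-2)**(k + 1)*(2*k - 1)

The ratio is 2*(-6*k - 7)/(6*k + 1).
Gosper form: A/B · C(k+1)/C(k) with A=-2, B=1, C=k + 1/6.
Need (-2)·f(k+1) − (1)·f(k) = k + 1/6.
From deg A=0, deg B=0, deg C=1: d=1.
Solving with deg f ≤ 1: f(k) = -(2*k - 1)/6.
So s_k = (B(k−1)f/C)·t_k = (-(2*k - 1)/(6*k + 1))·t_k = (-2)**(k + 1)*(2*k - 1).
Δs = 2*(-2)**k*(6*k + 1), as required.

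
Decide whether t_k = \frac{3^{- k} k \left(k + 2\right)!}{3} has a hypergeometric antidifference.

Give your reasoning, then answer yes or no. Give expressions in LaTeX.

Yes. s_k = 3^{- k} \left(k + 2\right)!.

Ratio r(k) = (k + 1)*(k + 3)/(3*k).
Gosper form: A/B · C(k+1)/C(k) with A=k/3 + 1, B=1, C=k.
Solve (k/3 + 1)·f(k+1) − (1)·f(k) = k.
From deg A=1, deg B=0, deg C=1: d=0.
Coefficient equations give f(k) = 3.
Then R = B(k−1)f/C = 3/k, so s_k = R(k)·t_k = factorial(k + 2)/3**k.
Verify: k*factorial(k + 2)/(3*3**k) matches t_k.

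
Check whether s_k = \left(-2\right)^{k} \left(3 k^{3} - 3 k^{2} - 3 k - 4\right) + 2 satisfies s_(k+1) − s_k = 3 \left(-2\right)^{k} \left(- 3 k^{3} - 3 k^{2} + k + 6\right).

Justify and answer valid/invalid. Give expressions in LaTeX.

s_(k+1) = 2*(-2)**k*(3*k - 3*(k + 1)**3 + 3*(k + 1)**2 + 7) + 2
s_(k+1) − s_k = 3*(-2)**k*(-3*k**3 - 3*k**2 + k + 6)
(s_(k+1) − s_k) − t_k = 0

Valid — Δs_k = t_k.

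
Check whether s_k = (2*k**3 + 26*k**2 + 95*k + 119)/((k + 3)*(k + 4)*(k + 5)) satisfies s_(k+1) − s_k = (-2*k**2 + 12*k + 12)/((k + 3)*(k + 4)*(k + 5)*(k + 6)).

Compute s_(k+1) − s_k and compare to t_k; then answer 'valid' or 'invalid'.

Valid — Δs_k = t_k.

s_(k+1) = (95*k + 2*(k + 1)**3 + 26*(k + 1)**2 + 214)/((k + 4)*(k + 5)*(k + 6))
s_(k+1) − s_k = 2*(-k**2 + 6*k + 6)/(k**4 + 18*k**3 + 119*k**2 + 342*k + 360)
(s_(k+1) − s_k) − t_k = 0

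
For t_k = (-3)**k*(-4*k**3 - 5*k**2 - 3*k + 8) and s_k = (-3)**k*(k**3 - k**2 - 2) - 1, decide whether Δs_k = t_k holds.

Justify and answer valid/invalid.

s_(k+1) = (-3)**(k + 1)*((k + 1)**3 - (k + 1)**2 - 2) - 1
s_(k+1) − s_k = (-3)**k*(-4*k**3 - 5*k**2 - 3*k + 8)
(s_(k+1) − s_k) − t_k = 0

valid; difference matches t_k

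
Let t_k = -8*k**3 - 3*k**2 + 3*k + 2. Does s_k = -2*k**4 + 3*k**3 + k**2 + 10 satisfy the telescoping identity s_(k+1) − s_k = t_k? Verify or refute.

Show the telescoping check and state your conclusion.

s_(k+1) = -2*(k + 1)**4 + 3*(k + 1)**3 + (k + 1)**2 + 10
s_(k+1) − s_k = -8*k**3 - 3*k**2 + 3*k + 2
(s_(k+1) − s_k) − t_k = 0

Valid — Δs_k = t_k.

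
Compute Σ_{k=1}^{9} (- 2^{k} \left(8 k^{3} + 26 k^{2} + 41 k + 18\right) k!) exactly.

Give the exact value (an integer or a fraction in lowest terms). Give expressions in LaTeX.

Σ = -1612696780778

Ratio r(k) = 2*(8*k**4 + 58*k**3 + 167*k**2 + 210*k + 93)/(8*k**3 + 26*k**2 + 41*k + 18).
Take A(k)=2*k + 2, B(k)=1, C(k)=k**3 + 13*k**2/4 + 41*k/8 + 9/4.
Set up (2*k + 2)·f(k+1) − (1)·f(k) − (k**3 + 13*k**2/4 + 41*k/8 + 9/4) = 0.
Bound: deg f ≤ 2.
Match coefficients ⇒ f(k) = (4*k**2 + 3*k + 4)/8.
R(k) = B(k−1)·f(k)/C(k) = (4*k**2 + 3*k + 4)/(8*k**3 + 26*k**2 + 41*k + 18); s_k = R·t_k = -2**k*(4*k**2 + 3*k + 4)*factorial(k).
Check: Δs_k = -2**k*(8*k**3 + 26*k**2 + 41*k + 18)*factorial(k). ✓
Σ_(k=1)^(9) t_k = s_(10) − s_(1) = -1612696780800 − (-22) = -1612696780778.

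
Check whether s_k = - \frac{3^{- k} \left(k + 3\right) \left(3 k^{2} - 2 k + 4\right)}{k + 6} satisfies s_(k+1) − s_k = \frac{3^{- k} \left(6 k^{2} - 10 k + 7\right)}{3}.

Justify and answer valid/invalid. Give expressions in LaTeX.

Invalid: residual \frac{3^{- k} \left(- 6 k^{3} - 35 k^{2} + 59 k - 54\right)}{k^{2} + 13 k + 42} ≠ 0.

s_(k+1) = -(k + 4)*(-2*k + 3*(k + 1)**2 + 2)/(3*3**k*(k + 7))
s_(k+1) − s_k = 2*(3*k**4 + 25*k**3 + 12*k**2 - 76*k + 66)/(3*3**k*(k**2 + 13*k + 42))
(s_(k+1) − s_k) − t_k = (-6*k**3 - 35*k**2 + 59*k - 54)/(3**k*(k**2 + 13*k + 42))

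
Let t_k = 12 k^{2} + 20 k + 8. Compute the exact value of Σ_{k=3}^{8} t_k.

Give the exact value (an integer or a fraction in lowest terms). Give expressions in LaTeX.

r(k) = (3*k**2 + 11*k + 10)/(3*k**2 + 5*k + 2) after simplifying.
Gosper form: A/B · C(k+1)/C(k) with A=1, B=1, C=k**2 + 5*k/3 + 2/3.
Key eq: (1)·f(k+1) = (1)·f(k) + (k**2 + 5*k/3 + 2/3).
deg f ≤ 3 (via 0,0,2).
Solving with deg f ≤ 3: f(k) = k**2*(k + 1)/3.
Then R = B(k−1)f/C = k**2/(3*k + 2), so s_k = R(k)·t_k = 4*k**2*(k + 1).
s_(k+1) − s_k = 12*k**2 + 20*k + 8 = t_k.
Telescoping: Σ = s_(9) − s_(3) = 3240 − (144) = 3096.

Σ = 3096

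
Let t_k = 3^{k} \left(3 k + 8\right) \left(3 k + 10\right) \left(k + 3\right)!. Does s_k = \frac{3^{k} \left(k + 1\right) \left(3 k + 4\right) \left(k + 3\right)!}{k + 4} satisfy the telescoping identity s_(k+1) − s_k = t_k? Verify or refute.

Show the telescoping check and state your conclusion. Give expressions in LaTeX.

s_(k+1) = 3**(k + 1)*(k + 2)*(3*k + 7)*factorial(k + 4)/(k + 5)
s_(k+1) − s_k = 3**k*(9*k**4 + 108*k**3 + 476*k**2 + 921*k + 652)*factorial(k + 3)/((k + 4)*(k + 5))
(s_(k+1) − s_k) − t_k = -3**(k + 1)*(9*k**3 + 90*k**2 + 293*k + 316)*factorial(k + 3)/((k + 4)*(k + 5))

Invalid: residual - \frac{3^{k + 1} \left(9 k^{3} + 90 k^{2} + 293 k + 316\right) \left(k + 3\right)!}{\left(k + 4\right) \left(k + 5\right)} ≠ 0.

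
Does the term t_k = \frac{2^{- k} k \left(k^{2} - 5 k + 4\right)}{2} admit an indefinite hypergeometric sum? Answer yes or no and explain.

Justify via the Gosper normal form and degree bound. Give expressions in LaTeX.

Yes. s_k = 2^{- k} \left(- k^{3} + 2 k^{2} - 3 k - 2\right).

r(k) = (k**2 - 2*k - 3)/(2*(k**2 - 5*k + 4)) after simplifying.
Factor: A=1/2; B=1; C=k**3 - 5*k**2 + 4*k.
Solve (1/2)·f(k+1) − (1)·f(k) = k**3 - 5*k**2 + 4*k.
Bound: deg f ≤ 3.
A polynomial solution: f(k) = -2*(k**3 - 2*k**2 + 3*k + 2).
R(k) = B(k−1)·f(k)/C(k) = -2*(k**3 - 2*k**2 + 3*k + 2)/(k*(k - 4)*(k - 1)); s_k = R·t_k = (-k**3 + 2*k**2 - 3*k - 2)/2**k.
Check: Δs_k = k*(k**2 - 5*k + 4)/(2*2**k). ✓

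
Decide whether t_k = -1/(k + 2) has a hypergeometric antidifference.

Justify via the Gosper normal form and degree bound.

No; the coefficient equations for f are inconsistent.

Step 1: r(k) = (k + 2)/(k + 3).
A = k + 2, B = k + 3, C = 1.
f must satisfy (k + 2)·f(k+1) − (k + 2)·f(k) = 1.
From deg A=1, deg B=1, deg C=0: d=0.
Generic f = c0 gives residual -1; -1 = 0 cannot hold, so t_k is not Gosper-summable.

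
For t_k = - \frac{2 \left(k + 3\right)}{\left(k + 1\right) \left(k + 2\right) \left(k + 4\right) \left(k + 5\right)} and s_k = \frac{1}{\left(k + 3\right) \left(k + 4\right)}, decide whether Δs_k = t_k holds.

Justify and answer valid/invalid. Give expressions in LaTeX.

s_(k+1) = 1/((k + 4)*(k + 5))
s_(k+1) − s_k = -2/(k**3 + 12*k**2 + 47*k + 60)
(s_(k+1) − s_k) − t_k = 2*(3*k + 7)/(k**5 + 15*k**4 + 85*k**3 + 225*k**2 + 274*k + 120)

Invalid: residual \frac{2 \left(3 k + 7\right)}{k^{5} + 15 k^{4} + 85 k^{3} + 225 k^{2} + 274 k + 120} ≠ 0.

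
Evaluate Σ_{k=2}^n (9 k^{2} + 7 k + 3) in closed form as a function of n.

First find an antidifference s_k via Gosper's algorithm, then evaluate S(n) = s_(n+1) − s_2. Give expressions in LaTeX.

S(n) = 3 n^{3} + 8 n^{2} + 8 n - 19

Step 1: r(k) = (9*k**2 + 25*k + 19)/(9*k**2 + 7*k + 3).
Gosper form: A/B · C(k+1)/C(k) with A=1, B=1, C=k**2 + 7*k/9 + 1/3.
Set up (1)·f(k+1) − (1)·f(k) − (k**2 + 7*k/9 + 1/3) = 0.
Bound: deg f ≤ 3.
Solve for f: f(k) = k*(3*k**2 - k + 1)/9 (degree 3 ≤ 3).
Then R = B(k−1)f/C = k*(3*k**2 - k + 1)/(9*k**2 + 7*k + 3), so s_k = R(k)·t_k = k*(3*k**2 - k + 1).
Verify: 9*k**2 + 7*k + 3 matches t_k.
Evaluate: s_(n+1) = 3*n**3 + 8*n**2 + 8*n + 3; subtract s_(2) = 22 ⇒ S(n) = 3*n**3 + 8*n**2 + 8*n - 19.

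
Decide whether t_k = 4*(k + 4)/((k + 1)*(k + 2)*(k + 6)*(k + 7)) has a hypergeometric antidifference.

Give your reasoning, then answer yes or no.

Yes. s_k = k*(k + 7)/(3*(k**2 + 7*k + 6)).

Ratio r(k) = (k + 1)*(k + 5)*(k + 6)/((k + 3)*(k + 4)*(k + 8)).
A = k + 1, B = k + 8, C = k**4 + 16*k**3 + 95*k**2 + 248*k + 240.
Need (k + 1)·f(k+1) − (k + 7)·f(k) = k**4 + 16*k**3 + 95*k**2 + 248*k + 240.
deg f ≤ 6 (via 1,1,4).
Solving with deg f ≤ 6: f(k) = k*(k + 2)*(k + 3)*(k + 4)*(k + 5)*(k + 7)/12.
Then R = B(k−1)f/C = k*(k + 2)*(k + 7)**2/(12*(k + 4)), so s_k = R(k)·t_k = k*(k + 7)/(3*(k**2 + 7*k + 6)).
Check: Δs_k = 4*(k + 4)/(k**4 + 16*k**3 + 83*k**2 + 152*k + 84). ✓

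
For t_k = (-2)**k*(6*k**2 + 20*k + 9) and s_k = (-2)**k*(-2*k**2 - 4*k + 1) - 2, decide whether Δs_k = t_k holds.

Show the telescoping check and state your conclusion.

Valid — Δs_k = t_k.

s_(k+1) = 2*(-2)**k*(4*k + 2*(k + 1)**2 + 3) - 2
s_(k+1) − s_k = (-2)**k*(6*k**2 + 20*k + 9)
(s_(k+1) − s_k) − t_k = 0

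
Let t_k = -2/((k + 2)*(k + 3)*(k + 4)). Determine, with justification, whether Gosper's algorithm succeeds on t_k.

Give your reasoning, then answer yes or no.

Yes. s_k = k*(-k - 5)/(6*(k + 2)*(k + 3)).

Step 1: r(k) = (k + 2)/(k + 5).
A = k + 2, B = k + 5, C = 1.
f must satisfy (k + 2)·f(k+1) − (k + 4)·f(k) = 1.
From deg A=1, deg B=1, deg C=0: d=2.
A polynomial solution: f(k) = k*(k + 5)/12.
Certificate R = B(k−1)f/C = k*(k + 4)*(k + 5)/12 gives s_k = k*(-k - 5)/(6*(k + 2)*(k + 3)).
s_(k+1) − s_k = -2/(k**3 + 9*k**2 + 26*k + 24) = t_k.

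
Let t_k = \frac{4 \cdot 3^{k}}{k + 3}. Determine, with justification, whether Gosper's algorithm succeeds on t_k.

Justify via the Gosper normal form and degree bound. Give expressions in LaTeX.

r(k) = 3*(k + 3)/(k + 4) after simplifying.
Gosper form: A/B · C(k+1)/C(k) with A=3*k + 9, B=k + 4, C=1.
Set up (3*k + 9)·f(k+1) − (k + 3)·f(k) − (1) = 0.
d = -1 from the (1,1,0) case.
Bound -1 < 0, so the key equation has no polynomial solution.

No — t_k has no hypergeometric antidifference.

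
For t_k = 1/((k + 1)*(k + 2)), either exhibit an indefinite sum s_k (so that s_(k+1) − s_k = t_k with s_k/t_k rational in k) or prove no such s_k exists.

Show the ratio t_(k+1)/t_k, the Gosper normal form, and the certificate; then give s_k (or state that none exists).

s_k = k/(k + 1)

Step 1: r(k) = (k + 1)/(k + 3).
Factor: A=k + 1; B=k + 3; C=1.
Solve (k + 1)·f(k+1) − (k + 2)·f(k) = 1.
deg f ≤ 1 (via 1,1,0).
A polynomial solution: f(k) = k.
Then R = B(k−1)f/C = k*(k + 2), so s_k = R(k)·t_k = k/(k + 1).
s_(k+1) − s_k = 1/(k**2 + 3*k + 2) = t_k.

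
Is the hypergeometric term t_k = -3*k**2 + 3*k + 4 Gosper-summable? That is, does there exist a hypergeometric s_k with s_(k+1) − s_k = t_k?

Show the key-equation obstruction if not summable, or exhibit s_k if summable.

Yes. s_k = k*(-k**2 + 3*k + 2).

Ratio r(k) = (3*k**2 + 3*k - 4)/(3*k**2 - 3*k - 4).
So A=1 and B=1, with C=k**2 - k - 4/3.
Need (1)·f(k+1) − (1)·f(k) = k**2 - k - 4/3.
From deg A=0, deg B=0, deg C=2: d=3.
Match coefficients ⇒ f(k) = k*(k**2 - 3*k - 2)/3.
So s_k = (B(k−1)f/C)·t_k = (k*(k**2 - 3*k - 2)/(3*k**2 - 3*k - 4))·t_k = k*(-k**2 + 3*k + 2).
Verify: -3*k**2 + 3*k + 4 matches t_k.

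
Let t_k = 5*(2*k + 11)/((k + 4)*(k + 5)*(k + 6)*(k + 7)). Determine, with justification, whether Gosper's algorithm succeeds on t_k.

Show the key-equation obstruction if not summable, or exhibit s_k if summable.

Compute t_(k+1)/t_k: get (k + 4)*(2*k + 13)/((k + 8)*(2*k + 11)).
A = k + 4, B = k + 8, C = k + 11/2.
Solve (k + 4)·f(k+1) − (k + 7)·f(k) = k + 11/2.
Degrees (1,1,1) ⇒ d ≤ 3.
Match coefficients ⇒ f(k) = k*(k + 5)*(k + 10)/48.
So s_k = (B(k−1)f/C)·t_k = (k*(k + 5)*(k + 7)*(k + 10)/(24*(2*k + 11)))·t_k = 5*k*(k + 10)/(24*(k**2 + 10*k + 24)).
Verify: 5*(2*k + 11)/(k**4 + 22*k**3 + 179*k**2 + 638*k + 840) matches t_k.

Yes. s_k = 5*k*(k + 10)/(24*(k**2 + 10*k + 24)).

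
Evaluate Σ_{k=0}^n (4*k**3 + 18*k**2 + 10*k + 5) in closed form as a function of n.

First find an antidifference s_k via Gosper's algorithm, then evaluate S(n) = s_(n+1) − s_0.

S(n) = n**4 + 8*n**3 + 15*n**2 + 13*n + 5

t_(k+1)/t_k = (4*k**3 + 30*k**2 + 58*k + 37)/(4*k**3 + 18*k**2 + 10*k + 5).
Factor: A=1; B=1; C=k**3 + 9*k**2/2 + 5*k/2 + 5/4.
Set up (1)·f(k+1) − (1)·f(k) − (k**3 + 9*k**2/2 + 5*k/2 + 5/4) = 0.
From deg A=0, deg B=0, deg C=3: d=4.
Match coefficients ⇒ f(k) = k*(k**3 + 4*k**2 - 3*k + 3)/4.
Then R = B(k−1)f/C = k*(k**3 + 4*k**2 - 3*k + 3)/(4*k**3 + 18*k**2 + 10*k + 5), so s_k = R(k)·t_k = k*(k**3 + 4*k**2 - 3*k + 3).
Check: Δs_k = 4*k**3 + 18*k**2 + 10*k + 5. ✓
Evaluate: s_(n+1) = n**4 + 8*n**3 + 15*n**2 + 13*n + 5; subtract s_(0) = 0 ⇒ S(n) = n**4 + 8*n**3 + 15*n**2 + 13*n + 5.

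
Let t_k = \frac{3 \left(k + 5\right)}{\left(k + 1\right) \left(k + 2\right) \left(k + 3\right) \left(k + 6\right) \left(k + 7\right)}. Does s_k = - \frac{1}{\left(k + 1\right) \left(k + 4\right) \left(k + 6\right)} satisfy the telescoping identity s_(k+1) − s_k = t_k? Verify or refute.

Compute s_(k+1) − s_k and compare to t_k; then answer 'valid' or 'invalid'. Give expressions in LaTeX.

Invalid: residual \frac{2 \left(- 4 k^{2} - 37 k - 81\right)}{k^{7} + 28 k^{6} + 322 k^{5} + 1960 k^{4} + 6769 k^{3} + 13132 k^{2} + 13068 k + 5040} ≠ 0.

s_(k+1) = -1/((k + 2)*(k + 5)*(k + 7))
s_(k+1) − s_k = (3*k**2 + 25*k + 46)/(k**6 + 25*k**5 + 247*k**4 + 1219*k**3 + 3112*k**2 + 3796*k + 1680)
(s_(k+1) − s_k) − t_k = 2*(-4*k**2 - 37*k - 81)/(k**7 + 28*k**6 + 322*k**5 + 1960*k**4 + 6769*k**3 + 13132*k**2 + 13068*k + 5040)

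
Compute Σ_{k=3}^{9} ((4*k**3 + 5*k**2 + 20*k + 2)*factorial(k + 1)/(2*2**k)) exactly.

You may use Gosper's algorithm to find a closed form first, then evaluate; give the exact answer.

Σ = 58159665/4

Compute t_(k+1)/t_k: get (4*k**4 + 25*k**3 + 76*k**2 + 115*k + 62)/(2*(4*k**3 + 5*k**2 + 20*k + 2)).
A = k/2 + 1, B = 1, C = k**3 + 5*k**2/4 + 5*k + 1/2.
Set up (k/2 + 1)·f(k+1) − (1)·f(k) − (k**3 + 5*k**2/4 + 5*k + 1/2) = 0.
Degrees (1,0,3) ⇒ d ≤ 2.
Match coefficients ⇒ f(k) = (4*k**2 - 3*k + 3)/2.
Certificate R = B(k−1)f/C = 2*(4*k**2 - 3*k + 3)/(4*k**3 + 5*k**2 + 20*k + 2) gives s_k = (4*k**2 - 3*k + 3)*factorial(k + 1)/2**k.
Check: Δs_k = (4*k**3 + 5*k**2 + 20*k + 2)*factorial(k + 1)/(2*2**k). ✓
Σ_(k=3)^(9) t_k = s_(10) − s_(3) = 58160025/4 − (90) = 58159665/4.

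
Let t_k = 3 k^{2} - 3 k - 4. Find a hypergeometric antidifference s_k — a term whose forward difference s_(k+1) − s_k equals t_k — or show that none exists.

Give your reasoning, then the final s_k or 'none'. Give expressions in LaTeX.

s_k = k \left(k^{2} - 3 k - 2\right)

Step 1: r(k) = (3*k**2 + 3*k - 4)/(3*k**2 - 3*k - 4).
Take A(k)=1, B(k)=1, C(k)=k**2 - k - 4/3.
Key eq: (1)·f(k+1) = (1)·f(k) + (k**2 - k - 4/3).
deg f ≤ 3 (via 0,0,2).
Match coefficients ⇒ f(k) = k*(k**2 - 3*k - 2)/3.
So s_k = (B(k−1)f/C)·t_k = (k*(k**2 - 3*k - 2)/(3*k**2 - 3*k - 4))·t_k = k*(k**2 - 3*k - 2).
Δs = 3*k**2 - 3*k - 4, as required.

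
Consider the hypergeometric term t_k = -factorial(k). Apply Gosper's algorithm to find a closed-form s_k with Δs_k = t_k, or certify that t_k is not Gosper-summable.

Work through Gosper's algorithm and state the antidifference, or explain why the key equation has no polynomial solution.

r(k) = k + 1 after simplifying.
A = k + 1, B = 1, C = 1.
Set up (k + 1)·f(k+1) − (1)·f(k) − (1) = 0.
Bound: deg f ≤ -1.
deg f ≤ -1 is impossible — no certificate.

not Gosper-summable; s_k does not exist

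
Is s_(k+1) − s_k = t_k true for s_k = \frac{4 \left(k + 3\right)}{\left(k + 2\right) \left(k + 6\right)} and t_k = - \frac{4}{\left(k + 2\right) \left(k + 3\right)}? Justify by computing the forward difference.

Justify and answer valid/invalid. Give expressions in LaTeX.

s_(k+1) = 4*(k + 4)/((k + 3)*(k + 7))
s_(k+1) − s_k = 4*(-k**2 - 7*k - 15)/(k**4 + 18*k**3 + 113*k**2 + 288*k + 252)
(s_(k+1) − s_k) − t_k = 12*(2*k + 9)/(k**4 + 18*k**3 + 113*k**2 + 288*k + 252)

Invalid: residual \frac{12 \left(2 k + 9\right)}{k^{4} + 18 k^{3} + 113 k^{2} + 288 k + 252} ≠ 0.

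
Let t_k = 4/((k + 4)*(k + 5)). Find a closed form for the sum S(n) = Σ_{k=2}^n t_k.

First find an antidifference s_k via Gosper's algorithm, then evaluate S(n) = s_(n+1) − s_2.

S(n) = 2*(n - 1)/(3*(n + 5))

Compute t_(k+1)/t_k: get (k + 4)/(k + 6).
A = k + 4, B = k + 6, C = 1.
Set up (k + 4)·f(k+1) − (k + 5)·f(k) − (1) = 0.
deg f ≤ 1 (via 1,1,0).
Solving with deg f ≤ 1: f(k) = k/4.
R(k) = B(k−1)·f(k)/C(k) = k*(k + 5)/4; s_k = R·t_k = k/(k + 4).
Verify: 4/(k**2 + 9*k + 20) matches t_k.
Σ_(k=2)^n t_k = s_(n+1) − s_(2) = ((n + 1)/(n + 5)) − (1/3), i.e. 2*(n - 1)/(3*(n + 5)).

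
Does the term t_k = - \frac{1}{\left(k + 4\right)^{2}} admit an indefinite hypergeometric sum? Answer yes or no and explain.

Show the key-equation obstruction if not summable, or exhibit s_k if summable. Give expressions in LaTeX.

No. Not Gosper-summable.

r(k) = (k + 4)**2/(k + 5)**2 after simplifying.
So A=k**2 + 8*k + 16 and B=k**2 + 10*k + 25, with C=1.
Need (k**2 + 8*k + 16)·f(k+1) − (k**2 + 8*k + 16)·f(k) = 1.
Degrees (2,2,0) ⇒ d ≤ 0.
Generic f = c0 gives residual -1; -1 = 0 cannot hold, so t_k is not Gosper-summable.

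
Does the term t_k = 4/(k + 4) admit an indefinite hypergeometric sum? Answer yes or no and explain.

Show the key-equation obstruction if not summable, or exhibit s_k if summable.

Ratio r(k) = (k + 4)/(k + 5).
Normal form (A,B,C) = (k + 4, k + 5, 1).
f must satisfy (k + 4)·f(k+1) − (k + 4)·f(k) = 1.
Degrees (1,1,0) ⇒ d ≤ 0.
Write f(k) = c0. Then LHS − RHS = -1, requiring -1 = 0: contradictory. No certificate.

No — t_k has no hypergeometric antidifference.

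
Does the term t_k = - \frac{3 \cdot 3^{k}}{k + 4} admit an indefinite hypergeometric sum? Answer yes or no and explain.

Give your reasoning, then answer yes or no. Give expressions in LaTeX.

No — t_k has no hypergeometric antidifference.

Step 1: r(k) = 3*(k + 4)/(k + 5).
Take A(k)=3*k + 12, B(k)=k + 5, C(k)=1.
Set up (3*k + 12)·f(k+1) − (k + 4)·f(k) − (1) = 0.
deg f ≤ -1 (via 1,1,0).
deg f ≤ -1 is impossible — no certificate.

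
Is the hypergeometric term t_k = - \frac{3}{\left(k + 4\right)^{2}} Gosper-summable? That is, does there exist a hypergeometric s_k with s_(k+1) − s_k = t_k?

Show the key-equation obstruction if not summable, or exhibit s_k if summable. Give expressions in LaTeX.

No — t_k has no hypergeometric antidifference.

r(k) = (k + 4)**2/(k + 5)**2 after simplifying.
So A=k**2 + 8*k + 16 and B=k**2 + 10*k + 25, with C=1.
f must satisfy (k**2 + 8*k + 16)·f(k+1) − (k**2 + 8*k + 16)·f(k) = 1.
Bound: deg f ≤ 0.
f = c0 ⇒ A·f(k+1) − B(k−1)·f(k) − C = -1. The system {-1 = 0} is inconsistent; no antidifference.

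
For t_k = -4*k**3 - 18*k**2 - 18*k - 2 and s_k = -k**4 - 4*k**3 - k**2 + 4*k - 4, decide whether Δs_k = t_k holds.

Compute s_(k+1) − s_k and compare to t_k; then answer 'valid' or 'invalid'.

s_(k+1) = 4*k - (k + 1)**4 - 4*(k + 1)**3 - (k + 1)**2
s_(k+1) − s_k = -4*k**3 - 18*k**2 - 18*k - 2
(s_(k+1) − s_k) − t_k = 0

Valid — Δs_k = t_k.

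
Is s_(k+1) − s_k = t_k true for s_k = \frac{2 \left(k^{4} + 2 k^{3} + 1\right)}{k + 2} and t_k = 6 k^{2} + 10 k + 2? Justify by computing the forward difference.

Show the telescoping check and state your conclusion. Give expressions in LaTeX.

s_(k+1) = 2*((k + 1)**4 + 2*(k + 1)**3 + 1)/(k + 3)
s_(k+1) − s_k = 2*(3*k**4 + 18*k**3 + 34*k**2 + 23*k + 5)/(k**2 + 5*k + 6)
(s_(k+1) − s_k) − t_k = 2*(-2*k**3 - 10*k**2 - 12*k - 1)/(k**2 + 5*k + 6)

Invalid: residual \frac{2 \left(- 2 k^{3} - 10 k^{2} - 12 k - 1\right)}{k^{2} + 5 k + 6} ≠ 0.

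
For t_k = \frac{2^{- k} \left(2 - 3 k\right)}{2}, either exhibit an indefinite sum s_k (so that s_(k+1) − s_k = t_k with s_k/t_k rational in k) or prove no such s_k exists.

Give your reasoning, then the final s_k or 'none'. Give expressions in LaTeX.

s_k = 2^{- k} \left(3 k + 1\right)

The ratio is (3*k + 1)/(2*(3*k - 2)).
Gosper form: A/B · C(k+1)/C(k) with A=1/2, B=1, C=k - 2/3.
Need (1/2)·f(k+1) − (1)·f(k) = k - 2/3.
deg f ≤ 1 (via 0,0,1).
Solve for f: f(k) = -2*(3*k + 1)/3 (degree 1 ≤ 1).
R(k) = B(k−1)·f(k)/C(k) = -2*(3*k + 1)/(3*k - 2); s_k = R·t_k = (3*k + 1)/2**k.
Verify: (2 - 3*k)/(2*2**k) matches t_k.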